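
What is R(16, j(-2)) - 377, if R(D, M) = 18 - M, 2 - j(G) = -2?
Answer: -363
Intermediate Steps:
j(G) = 4 (j(G) = 2 - 1*(-2) = 2 + 2 = 4)
R(16, j(-2)) - 377 = (18 - 1*4) - 377 = (18 - 4) - 377 = 14 - 377 = -363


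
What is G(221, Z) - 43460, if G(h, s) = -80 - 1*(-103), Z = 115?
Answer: -43437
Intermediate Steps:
G(h, s) = 23 (G(h, s) = -80 + 103 = 23)
G(221, Z) - 43460 = 23 - 43460 = -43437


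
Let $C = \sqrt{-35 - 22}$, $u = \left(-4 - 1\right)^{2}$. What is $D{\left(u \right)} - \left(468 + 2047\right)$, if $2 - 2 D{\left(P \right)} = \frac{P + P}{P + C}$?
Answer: $\frac{- 2514 \sqrt{57} + 62875 i}{\sqrt{57} - 25 i} \approx -2514.9 + 0.27675 i$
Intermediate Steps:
$u = 25$ ($u = \left(-5\right)^{2} = 25$)
$C = i \sqrt{57}$ ($C = \sqrt{-57} = i \sqrt{57} \approx 7.5498 i$)
$D{\left(P \right)} = 1 - \frac{P}{P + i \sqrt{57}}$ ($D{\left(P \right)} = 1 - \frac{\left(P + P\right) \frac{1}{P + i \sqrt{57}}}{2} = 1 - \frac{2 P \frac{1}{P + i \sqrt{57}}}{2} = 1 - \frac{P}{P + i \sqrt{57}}$)
$D{\left(u \right)} - \left(468 + 2047\right) = \frac{i \sqrt{57}}{25 + i \sqrt{57}} - \left(468 + 2047\right) = \frac{i \sqrt{57}}{25 + i \sqrt{57}} - 2515 = -2515 + \frac{i \sqrt{57}}{25 + i \sqrt{57}}$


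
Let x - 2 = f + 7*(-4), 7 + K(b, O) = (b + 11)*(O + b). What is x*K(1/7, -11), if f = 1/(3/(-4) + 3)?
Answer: 1442330/441 ≈ 3270.6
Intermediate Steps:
f = 4/9 (f = 1/(3*(-¼) + 3) = 1/(-¾ + 3) = 1/(9/4) = 4/9 ≈ 0.44444)
K(b, O) = -7 + (11 + b)*(O + b) (K(b, O) = -7 + (b + 11)*(O + b) = -7 + (11 + b)*(O + b))
x = -230/9 (x = 2 + (4/9 + 7*(-4)) = 2 + (4/9 - 28) = 2 - 248/9 = -230/9 ≈ -25.556)
x*K(1/7, -11) = -230*(-7 + (1/7)² + 11*(-11) + 11/7 - 11/7)/9 = -230*(-7 + (⅐)² - 121 + 11*(⅐) - 11*⅐)/9 = -230*(-7 + 1/49 - 121 + 11/7 - 11/7)/9 = -230/9*(-6271/49) = 1442330/441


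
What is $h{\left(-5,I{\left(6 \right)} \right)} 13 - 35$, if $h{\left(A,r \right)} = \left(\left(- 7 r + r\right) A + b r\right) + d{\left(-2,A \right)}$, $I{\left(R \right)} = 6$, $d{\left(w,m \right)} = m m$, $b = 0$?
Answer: $2630$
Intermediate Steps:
$d{\left(w,m \right)} = m^{2}$
$h{\left(A,r \right)} = A^{2} - 6 A r$ ($h{\left(A,r \right)} = \left(\left(- 7 r + r\right) A + 0 r\right) + A^{2} = \left(- 6 r A + 0\right) + A^{2} = \left(- 6 A r + 0\right) + A^{2} = - 6 A r + A^{2} = A^{2} - 6 A r$)
$h{\left(-5,I{\left(6 \right)} \right)} 13 - 35 = - 5 \left(-5 - 36\right) 13 - 35 = \left(-5\right) \left(-41\right) 13 - 35 = 205 \cdot 13 - 35 = 2665 - 35 = 2630$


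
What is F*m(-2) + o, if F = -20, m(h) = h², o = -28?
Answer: -108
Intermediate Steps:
F*m(-2) + o = -20*(-2)² - 28 = -20*4 - 28 = -80 - 28 = -108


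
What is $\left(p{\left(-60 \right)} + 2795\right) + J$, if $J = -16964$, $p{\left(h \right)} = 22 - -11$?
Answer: $-14136$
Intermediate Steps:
$p{\left(h \right)} = 33$ ($p{\left(h \right)} = 22 + 11 = 33$)
$\left(p{\left(-60 \right)} + 2795\right) + J = \left(33 + 2795\right) - 16964 = 2828 - 16964 = -14136$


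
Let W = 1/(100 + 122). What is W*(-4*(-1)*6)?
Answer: 4/37 ≈ 0.10811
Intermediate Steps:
W = 1/222 ≈ 0.0045045
W*(-4*(-1)*6) = (-4*(-1)*6)/222 = (4*6)/222 = (1/222)*24 = 4/37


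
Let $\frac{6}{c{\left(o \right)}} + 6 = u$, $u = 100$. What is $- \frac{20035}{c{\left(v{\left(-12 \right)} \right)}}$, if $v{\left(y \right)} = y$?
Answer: $- \frac{941645}{3} \approx -3.1388 \cdot 10^{5}$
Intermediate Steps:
$c{\left(o \right)} = \frac{3}{47}$ ($c{\left(o \right)} = \frac{6}{-6 + 100} = \frac{6}{94} = 6 \cdot \frac{1}{94} = \frac{3}{47}$)
$- \frac{20035}{c{\left(v{\left(-12 \right)} \right)}} = - \frac{20035}{\frac{3}{47}} = \left(-20035\right) \frac{47}{3} = - \frac{941645}{3}$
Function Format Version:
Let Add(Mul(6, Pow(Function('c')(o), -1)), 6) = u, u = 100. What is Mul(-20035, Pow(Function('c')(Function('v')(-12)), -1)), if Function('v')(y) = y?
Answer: Rational(-941645, 3) ≈ -3.1388e+5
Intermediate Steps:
Function('c')(o) = Rational(3, 47) (Function('c')(o) = Mul(6, Pow(Add(-6, 100), -1)) = Mul(6, Pow(94, -1)) = Mul(6, Rational(1, 94)) = Rational(3, 47))
Mul(-20035, Pow(Function('c')(Function('v')(-12)), -1)) = Mul(-20035, Pow(Rational(3, 47), -1)) = Mul(-20035, Rational(47, 3)) = Rational(-941645, 3)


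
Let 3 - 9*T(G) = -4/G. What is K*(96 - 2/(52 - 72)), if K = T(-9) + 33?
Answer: 1295428/405 ≈ 3198.6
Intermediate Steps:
T(G) = ⅓ + 4/(9*G) (T(G) = ⅓ - (-4)/(9*G) = ⅓ + 4/(9*G))
K = 2696/81 (K = (⅑)*(4 + 3*(-9))/(-9) + 33 = (⅑)*(-⅑)*(4 - 27) + 33 = (⅑)*(-⅑)*(-23) + 33 = 23/81 + 33 = 2696/81 ≈ 33.284)
K*(96 - 2/(52 - 72)) = 2696*(96 - 2/(52 - 72))/81 = 2696*(96 - 2/(-20))/81 = 2696*(96 - 1/20*(-2))/81 = 2696*(96 + ⅒)/81 = (2696/81)*(961/10) = 1295428/405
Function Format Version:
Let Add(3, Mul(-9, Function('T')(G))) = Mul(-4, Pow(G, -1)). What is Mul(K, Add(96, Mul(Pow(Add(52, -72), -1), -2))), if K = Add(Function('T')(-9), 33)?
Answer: Rational(1295428, 405) ≈ 3198.6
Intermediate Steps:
Function('T')(G) = Add(Rational(1, 3), Mul(Rational(4, 9), Pow(G, -1))) (Function('T')(G) = Add(Rational(1, 3), Mul(Rational(-1, 9), Mul(-4, Pow(G, -1)))) = Add(Rational(1, 3), Mul(Rational(4, 9), Pow(G, -1))))
K = Rational(2696, 81) (K = Add(Mul(Rational(1, 9), Pow(-9, -1), Add(4, Mul(3, -9))), 33) = Add(Mul(Rational(1, 9), Rational(-1, 9), Add(4, -27)), 33) = Add(Mul(Rational(1, 9), Rational(-1, 9), -23), 33) = Add(Rational(23, 81), 33) = Rational(2696, 81) ≈ 33.284)
Mul(K, Add(96, Mul(Pow(Add(52, -72), -1), -2))) = Mul(Rational(2696, 81), Add(96, Mul(Pow(Add(52, -72), -1), -2))) = Mul(Rational(2696, 81), Add(96, Mul(Pow(-20, -1), -2))) = Mul(Rational(2696, 81), Add(96, Mul(Rational(-1, 20), -2))) = Mul(Rational(2696, 81), Add(96, Rational(1, 10))) = Mul(Rational(2696, 81), Rational(961, 10)) = Rational(1295428, 405)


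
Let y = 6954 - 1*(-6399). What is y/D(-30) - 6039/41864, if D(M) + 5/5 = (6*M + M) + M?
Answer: -560465391/10089224 ≈ -55.551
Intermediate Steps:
D(M) = -1 + 8*M (D(M) = -1 + ((6*M + M) + M) = -1 + (7*M + M) = -1 + 8*M)
y = 13353 (y = 6954 + 6399 = 13353)
y/D(-30) - 6039/41864 = 13353/(-1 + 8*(-30)) - 6039/41864 = 13353/(-1 - 240) - 6039*1/41864 = 13353/(-241) - 6039/41864 = 13353*(-1/241) - 6039/41864 = -13353/241 - 6039/41864 = -560465391/10089224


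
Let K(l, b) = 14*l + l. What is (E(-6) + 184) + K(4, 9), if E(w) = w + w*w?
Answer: 274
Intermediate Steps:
K(l, b) = 15*l
E(w) = w + w²
(E(-6) + 184) + K(4, 9) = (-6*(1 - 6) + 184) + 15*4 = (-6*(-5) + 184) + 60 = (30 + 184) + 60 = 214 + 60 = 274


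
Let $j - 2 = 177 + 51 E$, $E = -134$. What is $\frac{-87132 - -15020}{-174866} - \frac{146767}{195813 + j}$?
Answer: $- \frac{6011998263}{16538651414} \approx -0.36351$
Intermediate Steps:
$j = -6655$ ($j = 2 + \left(177 + 51 \left(-134\right)\right) = 2 + \left(177 - 6834\right) = 2 - 6657 = -6655$)
$\frac{-87132 - -15020}{-174866} - \frac{146767}{195813 + j} = \frac{-87132 - -15020}{-174866} - \frac{146767}{195813 - 6655} = \left(-87132 + 15020\right) \left(- \frac{1}{174866}\right) - \frac{146767}{189158} = \left(-72112\right) \left(- \frac{1}{174866}\right) - \frac{146767}{189158} = \frac{36056}{87433} - \frac{146767}{189158} = - \frac{6011998263}{16538651414}$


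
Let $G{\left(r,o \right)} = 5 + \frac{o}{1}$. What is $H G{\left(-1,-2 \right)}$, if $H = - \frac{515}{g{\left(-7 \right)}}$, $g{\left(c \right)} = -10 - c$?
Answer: $515$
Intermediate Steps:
$G{\left(r,o \right)} = 5 + o$ ($G{\left(r,o \right)} = 5 + o 1 = 5 + o$)
$H = \frac{515}{3}$ ($H = - \frac{515}{-10 - -7} = - \frac{515}{-10 + 7} = - \frac{515}{-3} = \left(-515\right) \left(- \frac{1}{3}\right) = \frac{515}{3} \approx 171.67$)
$H G{\left(-1,-2 \right)} = \frac{515 \left(5 - 2\right)}{3} = \frac{515}{3} \cdot 3 = 515$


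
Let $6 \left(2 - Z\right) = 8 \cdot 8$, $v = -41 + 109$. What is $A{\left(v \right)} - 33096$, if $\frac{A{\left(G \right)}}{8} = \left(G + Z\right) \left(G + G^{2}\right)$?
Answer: $2194040$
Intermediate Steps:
$v = 68$
$Z = - \frac{26}{3}$ ($Z = 2 - \frac{8 \cdot 8}{6} = 2 - \frac{32}{3} = - \frac{26}{3} \approx -8.6667$)
$A{\left(G \right)} = 8 \left(- \frac{26}{3} + G\right) \left(G + G^{2}\right)$ ($A{\left(G \right)} = 8 \left(G - \frac{26}{3}\right) \left(G + G^{2}\right) = 8 \left(- \frac{26}{3} + G\right) \left(G + G^{2}\right)$)
$A{\left(v \right)} - 33096 = \frac{8}{3} \cdot 68 \left(-26 - 1564 + 3 \cdot 68^{2}\right) - 33096 = \frac{8}{3} \cdot 68 \left(-26 - 1564 + 3 \cdot 4624\right) - 33096 = \frac{8}{3} \cdot 68 \left(-26 - 1564 + 13872\right) - 33096 = \frac{8}{3} \cdot 68 \cdot 12282 - 33096 = 2227136 - 33096 = 2194040$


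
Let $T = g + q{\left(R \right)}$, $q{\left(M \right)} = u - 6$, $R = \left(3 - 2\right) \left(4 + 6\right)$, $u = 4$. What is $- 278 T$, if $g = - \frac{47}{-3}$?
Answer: $- \frac{11398}{3} \approx -3799.3$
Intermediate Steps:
$g = \frac{47}{3}$ ($g = \left(-47\right) \left(- \frac{1}{3}\right) = \frac{47}{3} \approx 15.667$)
$R = 10$ ($R = 1 \cdot 10 = 10$)
$q{\left(M \right)} = -2$ ($q{\left(M \right)} = 4 - 6 = -2$)
$T = \frac{41}{3}$ ($T = \frac{47}{3} - 2 = \frac{41}{3} \approx 13.667$)
$- 278 T = \left(-278\right) \frac{41}{3} = - \frac{11398}{3}$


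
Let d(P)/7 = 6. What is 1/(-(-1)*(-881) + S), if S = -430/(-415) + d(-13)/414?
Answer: -5727/5038972 ≈ -0.0011365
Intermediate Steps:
d(P) = 42 (d(P) = 7*6 = 42)
S = 6515/5727 (S = -430/(-415) + 42/414 = -430*(-1/415) + 42*(1/414) = 86/83 + 7/69 = 6515/5727 ≈ 1.1376)
1/(-(-1)*(-881) + S) = 1/(-(-1)*(-881) + 6515/5727) = 1/(-1*881 + 6515/5727) = 1/(-881 + 6515/5727) = 1/(-5038972/5727) = -5727/5038972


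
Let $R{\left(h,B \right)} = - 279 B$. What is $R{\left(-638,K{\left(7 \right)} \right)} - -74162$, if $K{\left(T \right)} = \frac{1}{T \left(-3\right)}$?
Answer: $\frac{519227}{7} \approx 74175.0$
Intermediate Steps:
$K{\left(T \right)} = - \frac{1}{3 T}$ ($K{\left(T \right)} = \frac{1}{\left(-3\right) T} = - \frac{1}{3 T}$)
$R{\left(-638,K{\left(7 \right)} \right)} - -74162 = - 279 \left(- \frac{1}{3 \cdot 7}\right) - -74162 = - 279 \left(\left(- \frac{1}{3}\right) \frac{1}{7}\right) + 74162 = \left(-279\right) \left(- \frac{1}{21}\right) + 74162 = \frac{93}{7} + 74162 = \frac{519227}{7}$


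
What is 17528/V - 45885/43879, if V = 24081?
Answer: -335845573/1056650199 ≈ -0.31784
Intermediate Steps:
17528/V - 45885/43879 = 17528/24081 - 45885/43879 = -335845573/1056650199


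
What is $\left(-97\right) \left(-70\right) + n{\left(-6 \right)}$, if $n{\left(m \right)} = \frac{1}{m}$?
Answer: $\frac{40739}{6} \approx 6789.8$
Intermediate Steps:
$\left(-97\right) \left(-70\right) + n{\left(-6 \right)} = \left(-97\right) \left(-70\right) + \frac{1}{-6} = 6790 - \frac{1}{6} = \frac{40739}{6}$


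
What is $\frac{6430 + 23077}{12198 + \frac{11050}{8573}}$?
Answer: $\frac{252963511}{104584504} \approx 2.4187$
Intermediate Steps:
$\frac{6430 + 23077}{12198 + \frac{11050}{8573}} = \frac{29507}{12198 + 11050 \cdot \frac{1}{8573}} = \frac{29507}{12198 + \frac{11050}{8573}} = \frac{29507}{\frac{104584504}{8573}} = 29507 \cdot \frac{8573}{104584504} = \frac{252963511}{104584504}$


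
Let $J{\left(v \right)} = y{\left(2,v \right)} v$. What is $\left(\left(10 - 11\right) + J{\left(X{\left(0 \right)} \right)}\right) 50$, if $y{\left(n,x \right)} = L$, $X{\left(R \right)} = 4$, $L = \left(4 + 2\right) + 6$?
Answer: $2350$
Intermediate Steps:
$L = 12$ ($L = 6 + 6 = 12$)
$y{\left(n,x \right)} = 12$
$J{\left(v \right)} = 12 v$
$\left(\left(10 - 11\right) + J{\left(X{\left(0 \right)} \right)}\right) 50 = \left(\left(10 - 11\right) + 12 \cdot 4\right) 50 = \left(\left(10 - 11\right) + 48\right) 50 = \left(-1 + 48\right) 50 = 47 \cdot 50 = 2350$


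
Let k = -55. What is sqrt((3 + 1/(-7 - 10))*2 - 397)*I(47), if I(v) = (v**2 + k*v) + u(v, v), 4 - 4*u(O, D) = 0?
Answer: -375*I*sqrt(113033)/17 ≈ -7416.3*I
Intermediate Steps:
u(O, D) = 1 (u(O, D) = 1 - 1/4*0 = 1 + 0 = 1)
I(v) = 1 + v**2 - 55*v (I(v) = (v**2 - 55*v) + 1 = 1 + v**2 - 55*v)
sqrt((3 + 1/(-7 - 10))*2 - 397)*I(47) = sqrt((3 + 1/(-7 - 10))*2 - 397)*(1 + 47**2 - 55*47) = sqrt((3 + 1/(-17))*2 - 397)*(1 + 2209 - 2585) = sqrt((3 - 1/17)*2 - 397)*(-375) = sqrt((50/17)*2 - 397)*(-375) = sqrt(100/17 - 397)*(-375) = sqrt(-6649/17)*(-375) = (I*sqrt(113033)/17)*(-375) = -375*I*sqrt(113033)/17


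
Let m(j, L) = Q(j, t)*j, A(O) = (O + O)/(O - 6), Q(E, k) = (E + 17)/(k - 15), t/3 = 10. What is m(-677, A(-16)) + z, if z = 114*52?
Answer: 35716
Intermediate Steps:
t = 30 (t = 3*10 = 30)
Q(E, k) = (17 + E)/(-15 + k)
A(O) = 2*O/(-6 + O) (A(O) = (2*O)/(-6 + O) = 2*O/(-6 + O))
z = 5928
m(j, L) = j*(17/15 + j/15) (m(j, L) = ((17 + j)/(-15 + 30))*j = ((17 + j)/15)*j = (17/15 + j/15)*j = j*(17/15 + j/15))
m(-677, A(-16)) + z = (1/15)*(-677)*(17 - 677) + 5928 = (1/15)*(-677)*(-660) + 5928 = 29788 + 5928 = 35716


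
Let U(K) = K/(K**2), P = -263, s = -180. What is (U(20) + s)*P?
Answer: 946537/20 ≈ 47327.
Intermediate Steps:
U(K) = 1/K (U(K) = K/K**2 = 1/K)
(U(20) + s)*P = (1/20 - 180)*(-263) = -3599/20*(-263) = 946537/20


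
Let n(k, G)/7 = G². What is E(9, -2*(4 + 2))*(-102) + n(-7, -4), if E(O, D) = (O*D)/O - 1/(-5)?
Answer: 6578/5 ≈ 1315.6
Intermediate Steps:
n(k, G) = 7*G²
E(O, D) = ⅕ + D (E(O, D) = (D*O)/O - 1*(-⅕) = D + ⅕ = ⅕ + D)
E(9, -2*(4 + 2))*(-102) + n(-7, -4) = (⅕ - 2*(4 + 2))*(-102) + 7*(-4)² = (⅕ - 2*6)*(-102) + 7*16 = (⅕ - 12)*(-102) + 112 = -59/5*(-102) + 112 = 6018/5 + 112 = 6578/5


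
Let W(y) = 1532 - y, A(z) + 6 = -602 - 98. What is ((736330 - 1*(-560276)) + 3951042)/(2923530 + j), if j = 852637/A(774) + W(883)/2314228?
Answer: 1428973879772544/795770263889333 ≈ 1.7957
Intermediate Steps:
A(z) = -706 (A(z) = -6 + (-602 - 98) = -6 - 700 = -706)
j = -986597980521/816922484 (j = 852637/(-706) + (1532 - 1*883)/2314228 = 852637*(-1/706) + (1532 - 883)*(1/2314228) = -852637/706 + 649*(1/2314228) = -852637/706 + 649/2314228 = -986597980521/816922484 ≈ -1207.7)
((736330 - 1*(-560276)) + 3951042)/(2923530 + j) = ((736330 - 1*(-560276)) + 3951042)/(2923530 - 986597980521/816922484) = ((736330 + 560276) + 3951042)/(2387310791667999/816922484) = (1296606 + 3951042)*(816922484/2387310791667999) = 5247648*(816922484/2387310791667999) = 1428973879772544/795770263889333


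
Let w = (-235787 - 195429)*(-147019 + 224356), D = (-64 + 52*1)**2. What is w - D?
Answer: -33348951936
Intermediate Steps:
D = 144 (D = (-64 + 52)**2 = (-12)**2 = 144)
w = -33348951792 (w = -431216*77337 = -33348951792)
w - D = -33348951792 - 1*144 = -33348951792 - 144 = -33348951936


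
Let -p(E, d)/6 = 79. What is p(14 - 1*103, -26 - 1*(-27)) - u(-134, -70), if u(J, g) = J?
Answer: -340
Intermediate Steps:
p(E, d) = -474 (p(E, d) = -6*79 = -474)
p(14 - 1*103, -26 - 1*(-27)) - u(-134, -70) = -474 - 1*(-134) = -474 + 134 = -340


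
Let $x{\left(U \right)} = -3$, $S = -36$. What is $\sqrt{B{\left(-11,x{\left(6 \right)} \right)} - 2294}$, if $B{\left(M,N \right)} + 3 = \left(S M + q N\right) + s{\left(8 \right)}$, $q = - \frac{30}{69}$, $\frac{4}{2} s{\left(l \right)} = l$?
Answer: $\frac{i \sqrt{1002823}}{23} \approx 43.54 i$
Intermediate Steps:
$s{\left(l \right)} = \frac{l}{2}$
$q = - \frac{10}{23}$ ($q = \left(-30\right) \frac{1}{69} = - \frac{10}{23} \approx -0.43478$)
$B{\left(M,N \right)} = 1 - 36 M - \frac{10 N}{23}$ ($B{\left(M,N \right)} = -3 - \left(-4 + 36 M + \frac{10 N}{23}\right) = 1 - 36 M - \frac{10 N}{23}$)
$\sqrt{B{\left(-11,x{\left(6 \right)} \right)} - 2294} = \sqrt{\left(1 - -396 - - \frac{30}{23}\right) - 2294} = \sqrt{\left(1 + 396 + \frac{30}{23}\right) - 2294} = \sqrt{\frac{9161}{23} - 2294} = \sqrt{- \frac{43601}{23}} = \frac{i \sqrt{1002823}}{23}$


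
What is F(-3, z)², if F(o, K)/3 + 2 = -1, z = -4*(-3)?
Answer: 81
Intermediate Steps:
z = 12
F(o, K) = -9 (F(o, K) = -6 + 3*(-1) = -6 - 3 = -9)
F(-3, z)² = (-9)² = 81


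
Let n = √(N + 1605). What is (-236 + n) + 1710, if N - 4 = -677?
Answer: 1474 + 2*√233 ≈ 1504.5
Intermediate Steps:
N = -673 (N = 4 - 677 = -673)
n = 2*√233 (n = √(-673 + 1605) = √932 = 2*√233 ≈ 30.529)
(-236 + n) + 1710 = (-236 + 2*√233) + 1710 = 1474 + 2*√233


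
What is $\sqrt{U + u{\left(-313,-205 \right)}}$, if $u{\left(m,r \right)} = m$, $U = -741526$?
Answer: $i \sqrt{741839} \approx 861.3 i$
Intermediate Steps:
$\sqrt{U + u{\left(-313,-205 \right)}} = \sqrt{-741526 - 313} = \sqrt{-741839} = i \sqrt{741839}$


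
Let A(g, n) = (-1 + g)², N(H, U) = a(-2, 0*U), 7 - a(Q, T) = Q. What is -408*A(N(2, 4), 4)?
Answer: -26112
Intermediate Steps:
a(Q, T) = 7 - Q
N(H, U) = 9 (N(H, U) = 7 - 1*(-2) = 7 + 2 = 9)
-408*A(N(2, 4), 4) = -408*(-1 + 9)² = -408*8² = -408*64 = -26112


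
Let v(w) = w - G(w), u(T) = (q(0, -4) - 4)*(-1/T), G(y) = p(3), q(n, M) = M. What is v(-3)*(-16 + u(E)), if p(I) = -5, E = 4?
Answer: -28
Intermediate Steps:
G(y) = -5
u(T) = 8/T (u(T) = (-4 - 4)*(-1/T) = -(-8)/T = 8/T)
v(w) = 5 + w (v(w) = w - 1*(-5) = w + 5 = 5 + w)
v(-3)*(-16 + u(E)) = (5 - 3)*(-16 + 8/4) = 2*(-16 + 8*(1/4)) = 2*(-16 + 2) = 2*(-14) = -28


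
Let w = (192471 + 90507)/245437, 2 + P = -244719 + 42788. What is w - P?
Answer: 49562112699/245437 ≈ 2.0193e+5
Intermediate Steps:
P = -201933 (P = -2 + (-244719 + 42788) = -2 - 201931 = -201933)
w = 282978/245437 (w = 282978*(1/245437) = 282978/245437 ≈ 1.1530)
w - P = 282978/245437 - 1*(-201933) = 282978/245437 + 201933 = 49562112699/245437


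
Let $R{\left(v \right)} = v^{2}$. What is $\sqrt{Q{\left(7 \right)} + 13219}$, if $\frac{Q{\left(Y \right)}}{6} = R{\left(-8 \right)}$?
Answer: $\sqrt{13603} \approx 116.63$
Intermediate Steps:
$Q{\left(Y \right)} = 384$ ($Q{\left(Y \right)} = 6 \left(-8\right)^{2} = 6 \cdot 64 = 384$)
$\sqrt{Q{\left(7 \right)} + 13219} = \sqrt{384 + 13219} = \sqrt{13603}$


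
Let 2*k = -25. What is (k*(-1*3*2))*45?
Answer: 3375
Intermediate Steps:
k = -25/2 (k = (1/2)*(-25) = -25/2 ≈ -12.500)
(k*(-1*3*2))*45 = -25*(-1*3)*2/2*45 = -(-75)*2/2*45 = -25/2*(-6)*45 = 75*45 = 3375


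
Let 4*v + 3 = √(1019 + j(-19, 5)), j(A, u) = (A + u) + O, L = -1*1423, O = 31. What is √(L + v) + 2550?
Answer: 2550 + √(-5695 + 2*√259)/2 ≈ 2550.0 + 37.626*I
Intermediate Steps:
L = -1423
j(A, u) = 31 + A + u (j(A, u) = (A + u) + 31 = 31 + A + u)
v = -¾ + √259/2 (v = -¾ + √(1019 + (31 - 19 + 5))/4 = -¾ + √(1019 + 17)/4 = -¾ + √1036/4 = -¾ + (2*√259)/4 = -¾ + √259/2 ≈ 7.2967)
√(L + v) + 2550 = √(-1423 + (-¾ + √259/2)) + 2550 = √(-5695/4 + √259/2) + 2550 = 2550 + √(-5695/4 + √259/2)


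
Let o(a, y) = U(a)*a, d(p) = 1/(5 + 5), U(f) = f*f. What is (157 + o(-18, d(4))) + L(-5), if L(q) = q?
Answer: -5680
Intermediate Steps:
U(f) = f²
d(p) = ⅒ (d(p) = 1/10 = ⅒)
o(a, y) = a³ (o(a, y) = a²*a = a³)
(157 + o(-18, d(4))) + L(-5) = (157 + (-18)³) - 5 = (157 - 5832) - 5 = -5675 - 5 = -5680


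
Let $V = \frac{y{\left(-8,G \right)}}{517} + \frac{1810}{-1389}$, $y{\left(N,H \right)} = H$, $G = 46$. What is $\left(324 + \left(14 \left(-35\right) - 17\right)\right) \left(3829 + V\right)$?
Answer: $- \frac{167675750861}{239371} \approx -7.0049 \cdot 10^{5}$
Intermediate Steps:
$V = - \frac{871876}{718113}$ ($V = \frac{46}{517} + \frac{1810}{-1389} = 46 \cdot \frac{1}{517} + 1810 \left(- \frac{1}{1389}\right) = \frac{46}{517} - \frac{1810}{1389} = - \frac{871876}{718113} \approx -1.2141$)
$\left(324 + \left(14 \left(-35\right) - 17\right)\right) \left(3829 + V\right) = \left(324 + \left(14 \left(-35\right) - 17\right)\right) \left(3829 - \frac{871876}{718113}\right) = \left(324 - 507\right) \frac{2748782801}{718113} = \left(-183\right) \frac{2748782801}{718113} = - \frac{167675750861}{239371}$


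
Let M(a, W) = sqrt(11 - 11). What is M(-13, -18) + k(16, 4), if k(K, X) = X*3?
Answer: 12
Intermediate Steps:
k(K, X) = 3*X
M(a, W) = 0 (M(a, W) = sqrt(0) = 0)
M(-13, -18) + k(16, 4) = 0 + 3*4 = 0 + 12 = 12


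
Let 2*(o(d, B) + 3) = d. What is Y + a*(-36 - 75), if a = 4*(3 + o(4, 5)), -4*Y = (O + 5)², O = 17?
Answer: -1009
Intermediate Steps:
o(d, B) = -3 + d/2
Y = -121 (Y = -(17 + 5)²/4 = -¼*22² = -¼*484 = -121)
a = 8 (a = 4*(3 + (-3 + (½)*4)) = 4*(3 + (-3 + 2)) = 4*(3 - 1) = 4*2 = 8)
Y + a*(-36 - 75) = -121 + 8*(-36 - 75) = -121 + 8*(-111) = -121 - 888 = -1009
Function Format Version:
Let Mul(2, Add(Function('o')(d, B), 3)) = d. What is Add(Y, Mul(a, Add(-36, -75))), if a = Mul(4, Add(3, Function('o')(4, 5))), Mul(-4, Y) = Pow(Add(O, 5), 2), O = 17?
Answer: -1009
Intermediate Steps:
Function('o')(d, B) = Add(-3, Mul(Rational(1, 2), d))
Y = -121 (Y = Mul(Rational(-1, 4), Pow(Add(17, 5), 2)) = Mul(Rational(-1, 4), Pow(22, 2)) = Mul(Rational(-1, 4), 484) = -121)
a = 8 (a = Mul(4, Add(3, Add(-3, Mul(Rational(1, 2), 4)))) = Mul(4, Add(3, Add(-3, 2))) = Mul(4, Add(3, -1)) = Mul(4, 2) = 8)
Add(Y, Mul(a, Add(-36, -75))) = Add(-121, Mul(8, Add(-36, -75))) = Add(-121, Mul(8, -111)) = Add(-121, -888) = -1009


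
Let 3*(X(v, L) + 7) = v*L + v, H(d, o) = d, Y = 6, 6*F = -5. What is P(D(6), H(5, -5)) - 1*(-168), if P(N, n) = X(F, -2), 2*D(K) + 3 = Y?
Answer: 2903/18 ≈ 161.28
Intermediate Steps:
F = -5/6 (F = (1/6)*(-5) = -5/6 ≈ -0.83333)
D(K) = 3/2 (D(K) = -3/2 + (1/2)*6 = -3/2 + 3 = 3/2)
X(v, L) = -7 + v/3 + L*v/3 (X(v, L) = -7 + (v*L + v)/3 = -7 + (L*v + v)/3 = -7 + (v + L*v)/3 = -7 + (v/3 + L*v/3) = -7 + v/3 + L*v/3)
P(N, n) = -121/18 (P(N, n) = -7 + (1/3)*(-5/6) + (1/3)*(-2)*(-5/6) = -7 - 5/18 + 5/9 = -121/18)
P(D(6), H(5, -5)) - 1*(-168) = -121/18 - 1*(-168) = -121/18 + 168 = 2903/18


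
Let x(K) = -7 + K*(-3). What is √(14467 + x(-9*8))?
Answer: 2*√3669 ≈ 121.14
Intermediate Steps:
x(K) = -7 - 3*K
√(14467 + x(-9*8)) = √(14467 + (-7 - (-27)*8)) = √(14467 + (-7 - 3*(-72))) = √(14467 + (-7 + 216)) = √(14467 + 209) = √14676 = 2*√3669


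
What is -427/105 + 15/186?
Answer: -3707/930 ≈ -3.9860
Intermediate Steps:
-427/105 + 15/186 = -427*1/105 + 15*(1/186) = -61/15 + 5/62 = -3707/930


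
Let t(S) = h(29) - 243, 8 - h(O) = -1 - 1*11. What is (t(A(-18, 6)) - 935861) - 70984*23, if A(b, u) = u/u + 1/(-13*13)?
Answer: -2568716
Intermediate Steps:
A(b, u) = 168/169 (A(b, u) = 1 - 1/13*1/13 = 1 - 1/169 = 168/169)
h(O) = 20 (h(O) = 8 - (-1 - 1*11) = 8 - (-1 - 11) = 8 - 1*(-12) = 8 + 12 = 20)
t(S) = -223 (t(S) = 20 - 243 = -223)
(t(A(-18, 6)) - 935861) - 70984*23 = (-223 - 935861) - 70984*23 = -936084 - 1*1632632 = -936084 - 1632632 = -2568716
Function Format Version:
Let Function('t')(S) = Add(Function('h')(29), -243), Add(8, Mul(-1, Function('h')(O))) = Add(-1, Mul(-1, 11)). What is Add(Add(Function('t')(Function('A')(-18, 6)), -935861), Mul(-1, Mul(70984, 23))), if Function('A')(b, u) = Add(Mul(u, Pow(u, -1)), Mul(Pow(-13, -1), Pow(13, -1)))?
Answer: -2568716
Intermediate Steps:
Function('A')(b, u) = Rational(168, 169) (Function('A')(b, u) = Add(1, Mul(Rational(-1, 13), Rational(1, 13))) = Add(1, Rational(-1, 169)) = Rational(168, 169))
Function('h')(O) = 20 (Function('h')(O) = Add(8, Mul(-1, Add(-1, Mul(-1, 11)))) = Add(8, Mul(-1, Add(-1, -11))) = Add(8, Mul(-1, -12)) = Add(8, 12) = 20)
Function('t')(S) = -223 (Function('t')(S) = Add(20, -243) = -223)
Add(Add(Function('t')(Function('A')(-18, 6)), -935861), Mul(-1, Mul(70984, 23))) = Add(Add(-223, -935861), Mul(-1, Mul(70984, 23))) = Add(-936084, Mul(-1, 1632632)) = Add(-936084, -1632632) = -2568716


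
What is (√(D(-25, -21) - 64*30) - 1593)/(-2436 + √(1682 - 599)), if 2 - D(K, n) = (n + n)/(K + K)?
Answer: 1293516/1977671 + 10089*√3/1977671 - 5684*I*√979/9888355 - 133*I*√2937/29665065 ≈ 0.6629 - 0.018228*I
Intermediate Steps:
D(K, n) = 2 - n/K (D(K, n) = 2 - (n + n)/(K + K) = 2 - 2*n/(2*K) = 2 - 2*n*1/(2*K) = 2 - n/K)
(√(D(-25, -21) - 64*30) - 1593)/(-2436 + √(1682 - 599)) = (√((2 - 1*(-21)/(-25)) - 64*30) - 1593)/(-2436 + √(1682 - 599)) = (√((2 - 1*(-21)*(-1/25)) - 1920) - 1593)/(-2436 + √1083) = (√((2 - 21/25) - 1920) - 1593)/(-2436 + 19*√3) = (√(29/25 - 1920) - 1593)/(-2436 + 19*√3) = (√(-47971/25) - 1593)/(-2436 + 19*√3) = (7*I*√979/5 - 1593)/(-2436 + 19*√3) = (-1593 + 7*I*√979/5)/(-2436 + 19*√3)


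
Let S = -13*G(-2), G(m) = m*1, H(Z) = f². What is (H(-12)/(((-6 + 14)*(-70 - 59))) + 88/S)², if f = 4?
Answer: 31922500/2812329 ≈ 11.351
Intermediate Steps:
H(Z) = 16 (H(Z) = 4² = 16)
G(m) = m
S = 26 (S = -13*(-2) = 26)
(H(-12)/(((-6 + 14)*(-70 - 59))) + 88/S)² = (16/(((-6 + 14)*(-70 - 59))) + 88/26)² = (16/((8*(-129))) + 88*(1/26))² = (16/(-1032) + 44/13)² = (16*(-1/1032) + 44/13)² = (-2/129 + 44/13)² = (5650/1677)² = 31922500/2812329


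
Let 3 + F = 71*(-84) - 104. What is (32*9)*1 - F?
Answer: 6359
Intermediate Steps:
F = -6071 (F = -3 + (71*(-84) - 104) = -3 + (-5964 - 104) = -3 - 6068 = -6071)
(32*9)*1 - F = (32*9)*1 - 1*(-6071) = 288*1 + 6071 = 288 + 6071 = 6359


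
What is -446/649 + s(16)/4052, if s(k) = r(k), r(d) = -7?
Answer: -1811735/2629748 ≈ -0.68894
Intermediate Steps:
s(k) = -7
-446/649 + s(16)/4052 = -446/649 - 7/4052 = -1811735/2629748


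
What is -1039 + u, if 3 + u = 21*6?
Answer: -916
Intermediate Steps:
u = 123 (u = -3 + 21*6 = -3 + 126 = 123)
-1039 + u = -1039 + 123 = -916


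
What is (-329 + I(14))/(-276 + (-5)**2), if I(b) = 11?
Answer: 318/251 ≈ 1.2669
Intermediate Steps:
(-329 + I(14))/(-276 + (-5)**2) = (-329 + 11)/(-276 + (-5)**2) = -318/(-276 + 25) = -318/(-251) = -318*(-1/251) = 318/251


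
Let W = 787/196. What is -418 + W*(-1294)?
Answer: -550153/98 ≈ -5613.8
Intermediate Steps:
W = 787/196 (W = 787*(1/196) = 787/196 ≈ 4.0153)
-418 + W*(-1294) = -418 + (787/196)*(-1294) = -418 - 509189/98 = -550153/98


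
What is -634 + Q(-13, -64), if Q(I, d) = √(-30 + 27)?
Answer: -634 + I*√3 ≈ -634.0 + 1.732*I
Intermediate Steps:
Q(I, d) = I*√3 (Q(I, d) = √(-3) = I*√3)
-634 + Q(-13, -64) = -634 + I*√3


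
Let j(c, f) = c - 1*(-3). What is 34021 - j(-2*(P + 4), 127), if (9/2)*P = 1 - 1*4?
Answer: 102074/3 ≈ 34025.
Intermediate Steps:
P = -2/3 (P = 2*(1 - 1*4)/9 = 2*(1 - 4)/9 = (2/9)*(-3) = -2/3 ≈ -0.66667)
j(c, f) = 3 + c (j(c, f) = c + 3 = 3 + c)
34021 - j(-2*(P + 4), 127) = 34021 - (3 - 2*(-2/3 + 4)) = 34021 - (3 - 2*10/3) = 34021 - (3 - 20/3) = 34021 - 1*(-11/3) = 34021 + 11/3 = 102074/3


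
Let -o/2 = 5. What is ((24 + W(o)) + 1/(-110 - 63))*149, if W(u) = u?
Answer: 360729/173 ≈ 2085.1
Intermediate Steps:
o = -10 (o = -2*5 = -10)
((24 + W(o)) + 1/(-110 - 63))*149 = ((24 - 10) + 1/(-110 - 63))*149 = (14 + 1/(-173))*149 = (14 - 1/173)*149 = (2421/173)*149 = 360729/173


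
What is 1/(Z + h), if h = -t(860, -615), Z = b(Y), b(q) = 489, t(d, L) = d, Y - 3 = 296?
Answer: -1/371 ≈ -0.0026954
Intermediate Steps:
Y = 299 (Y = 3 + 296 = 299)
Z = 489
h = -860 (h = -1*860 = -860)
1/(Z + h) = 1/(489 - 860) = 1/(-371) = -1/371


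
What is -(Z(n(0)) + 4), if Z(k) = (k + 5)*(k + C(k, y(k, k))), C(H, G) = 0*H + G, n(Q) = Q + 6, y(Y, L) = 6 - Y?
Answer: -70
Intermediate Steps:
n(Q) = 6 + Q
C(H, G) = G (C(H, G) = 0 + G = G)
Z(k) = 30 + 6*k (Z(k) = (k + 5)*(k + (6 - k)) = (5 + k)*6 = 30 + 6*k)
-(Z(n(0)) + 4) = -((30 + 6*(6 + 0)) + 4) = -((30 + 6*6) + 4) = -((30 + 36) + 4) = -(66 + 4) = -1*70 = -70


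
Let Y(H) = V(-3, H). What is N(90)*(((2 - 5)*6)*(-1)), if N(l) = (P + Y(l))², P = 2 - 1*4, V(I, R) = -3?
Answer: 450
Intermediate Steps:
Y(H) = -3
P = -2 (P = 2 - 4 = -2)
N(l) = 25 (N(l) = (-2 - 3)² = (-5)² = 25)
N(90)*(((2 - 5)*6)*(-1)) = 25*(((2 - 5)*6)*(-1)) = 25*(-3*6*(-1)) = 25*(-18*(-1)) = 25*18 = 450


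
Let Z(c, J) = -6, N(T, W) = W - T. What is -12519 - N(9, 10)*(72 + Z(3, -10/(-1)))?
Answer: -12585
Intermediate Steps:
-12519 - N(9, 10)*(72 + Z(3, -10/(-1))) = -12519 - (10 - 1*9)*(72 - 6) = -12519 - (10 - 9)*66 = -12519 - 66 = -12585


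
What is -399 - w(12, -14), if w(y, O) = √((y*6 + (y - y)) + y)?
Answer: -399 - 2*√21 ≈ -408.17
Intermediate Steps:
w(y, O) = √7*√y (w(y, O) = √((6*y + 0) + y) = √(6*y + y) = √(7*y) = √7*√y)
-399 - w(12, -14) = -399 - √7*√12 = -399 - √7*2*√3 = -399 - 2*√21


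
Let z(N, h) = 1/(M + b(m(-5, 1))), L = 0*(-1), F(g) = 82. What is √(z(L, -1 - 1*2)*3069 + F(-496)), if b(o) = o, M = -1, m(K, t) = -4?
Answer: I*√13295/5 ≈ 23.061*I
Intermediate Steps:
L = 0
z(N, h) = -⅕ (z(N, h) = 1/(-1 - 4) = 1/(-5) = -⅕)
√(z(L, -1 - 1*2)*3069 + F(-496)) = √(-⅕*3069 + 82) = √(-3069/5 + 82) = √(-2659/5) = I*√13295/5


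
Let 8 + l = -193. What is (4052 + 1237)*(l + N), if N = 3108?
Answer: 15375123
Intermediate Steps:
l = -201 (l = -8 - 193 = -201)
(4052 + 1237)*(l + N) = (4052 + 1237)*(-201 + 3108) = 5289*2907 = 15375123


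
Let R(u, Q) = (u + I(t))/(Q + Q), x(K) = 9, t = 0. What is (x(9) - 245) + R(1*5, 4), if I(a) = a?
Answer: -1883/8 ≈ -235.38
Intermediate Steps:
R(u, Q) = u/(2*Q) (R(u, Q) = (u + 0)/(Q + Q) = u/((2*Q)) = u*(1/(2*Q)) = u/(2*Q))
(x(9) - 245) + R(1*5, 4) = (9 - 245) + (½)*(1*5)/4 = -236 + (½)*5*(¼) = -236 + 5/8 = -1883/8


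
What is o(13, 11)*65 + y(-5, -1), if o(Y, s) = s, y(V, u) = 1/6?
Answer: 4291/6 ≈ 715.17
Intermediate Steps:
y(V, u) = ⅙
o(13, 11)*65 + y(-5, -1) = 11*65 + ⅙ = 715 + ⅙ = 4291/6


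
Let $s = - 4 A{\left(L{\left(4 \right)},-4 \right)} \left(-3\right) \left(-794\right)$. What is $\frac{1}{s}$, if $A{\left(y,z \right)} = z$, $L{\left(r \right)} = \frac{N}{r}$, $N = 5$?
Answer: $\frac{1}{38112} \approx 2.6238 \cdot 10^{-5}$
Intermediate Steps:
$L{\left(r \right)} = \frac{5}{r}$
$s = 38112$ ($s = \left(-4\right) \left(-4\right) \left(-3\right) \left(-794\right) = 16 \left(-3\right) \left(-794\right) = \left(-48\right) \left(-794\right) = 38112$)
$\frac{1}{s} = \frac{1}{38112}$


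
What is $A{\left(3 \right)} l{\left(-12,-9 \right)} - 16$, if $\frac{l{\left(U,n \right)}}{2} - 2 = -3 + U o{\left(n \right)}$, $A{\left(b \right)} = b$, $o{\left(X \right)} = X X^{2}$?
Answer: $52466$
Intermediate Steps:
$o{\left(X \right)} = X^{3}$
$l{\left(U,n \right)} = -2 + 2 U n^{3}$ ($l{\left(U,n \right)} = 4 + 2 \left(-3 + U n^{3}\right) = 4 + \left(-6 + 2 U n^{3}\right) = -2 + 2 U n^{3}$)
$A{\left(3 \right)} l{\left(-12,-9 \right)} - 16 = 3 \left(-2 + 2 \left(-12\right) \left(-9\right)^{3}\right) - 16 = 3 \left(-2 + 2 \left(-12\right) \left(-729\right)\right) - 16 = 3 \left(-2 + 17496\right) - 16 = 3 \cdot 17494 - 16 = 52482 - 16 = 52466$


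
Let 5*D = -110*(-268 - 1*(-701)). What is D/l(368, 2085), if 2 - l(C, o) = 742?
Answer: 4763/370 ≈ 12.873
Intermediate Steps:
l(C, o) = -740 (l(C, o) = 2 - 1*742 = 2 - 742 = -740)
D = -9526 (D = (-110*(-268 - 1*(-701)))/5 = (-110*(-268 + 701))/5 = (-110*433)/5 = (⅕)*(-47630) = -9526)
D/l(368, 2085) = -9526/(-740) = -9526*(-1/740) = 4763/370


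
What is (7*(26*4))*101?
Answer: 73528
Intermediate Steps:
(7*(26*4))*101 = (7*104)*101 = 728*101 = 73528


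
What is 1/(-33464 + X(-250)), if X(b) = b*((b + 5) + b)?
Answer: 1/90286 ≈ 1.1076e-5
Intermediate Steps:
X(b) = b*(5 + 2*b) (X(b) = b*((5 + b) + b) = b*(5 + 2*b))
1/(-33464 + X(-250)) = 1/(-33464 - 250*(5 + 2*(-250))) = 1/(-33464 - 250*(5 - 500)) = 1/(-33464 - 250*(-495)) = 1/(-33464 + 123750) = 1/90286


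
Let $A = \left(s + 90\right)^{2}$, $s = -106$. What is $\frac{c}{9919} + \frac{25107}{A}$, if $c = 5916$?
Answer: $\frac{250550829}{2539264} \approx 98.671$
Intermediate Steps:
$A = 256$ ($A = \left(-106 + 90\right)^{2} = \left(-16\right)^{2} = 256$)
$\frac{c}{9919} + \frac{25107}{A} = \frac{5916}{9919} + \frac{25107}{256} = \frac{250550829}{2539264}$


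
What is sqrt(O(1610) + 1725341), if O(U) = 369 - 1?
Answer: sqrt(1725709) ≈ 1313.7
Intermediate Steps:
O(U) = 368
sqrt(O(1610) + 1725341) = sqrt(368 + 1725341) = sqrt(1725709)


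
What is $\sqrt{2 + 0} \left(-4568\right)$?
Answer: $- 4568 \sqrt{2} \approx -6460.1$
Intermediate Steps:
$\sqrt{2 + 0} \left(-4568\right) = \sqrt{2} \left(-4568\right) = - 4568 \sqrt{2}$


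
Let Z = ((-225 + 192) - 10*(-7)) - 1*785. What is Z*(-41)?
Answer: 30668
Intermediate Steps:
Z = -748 (Z = (-33 + 70) - 785 = 37 - 785 = -748)
Z*(-41) = -748*(-41) = 30668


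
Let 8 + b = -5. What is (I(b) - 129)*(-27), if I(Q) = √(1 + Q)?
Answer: 3483 - 54*I*√3 ≈ 3483.0 - 93.531*I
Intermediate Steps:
b = -13 (b = -8 - 5 = -13)
(I(b) - 129)*(-27) = (√(1 - 13) - 129)*(-27) = (√(-12) - 129)*(-27) = (2*I*√3 - 129)*(-27) = (-129 + 2*I*√3)*(-27) = 3483 - 54*I*√3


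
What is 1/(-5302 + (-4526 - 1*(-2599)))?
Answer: -1/7229 ≈ -0.00013833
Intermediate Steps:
1/(-5302 + (-4526 - 1*(-2599))) = 1/(-5302 + (-4526 + 2599)) = 1/(-5302 - 1927) = 1/(-7229) = -1/7229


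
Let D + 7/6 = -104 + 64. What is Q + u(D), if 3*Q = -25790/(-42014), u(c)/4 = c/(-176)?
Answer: 6323489/5545848 ≈ 1.1402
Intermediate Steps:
D = -247/6 (D = -7/6 + (-104 + 64) = -7/6 - 40 = -247/6 ≈ -41.167)
u(c) = -c/44 (u(c) = 4*(c/(-176)) = 4*(c*(-1/176)) = 4*(-c/176) = -c/44)
Q = 12895/63021 (Q = (-25790/(-42014))/3 = (-25790*(-1/42014))/3 = (⅓)*(12895/21007) = 12895/63021 ≈ 0.20461)
Q + u(D) = 12895/63021 - 1/44*(-247/6) = 12895/63021 + 247/264 = 6323489/5545848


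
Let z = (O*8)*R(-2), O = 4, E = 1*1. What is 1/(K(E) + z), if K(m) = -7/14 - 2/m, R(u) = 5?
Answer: 2/315 ≈ 0.0063492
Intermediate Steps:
E = 1
z = 160 (z = (4*8)*5 = 32*5 = 160)
K(m) = -1/2 - 2/m (K(m) = -7*1/14 - 2/m = -1/2 - 2/m)
1/(K(E) + z) = 1/((1/2)*(-4 - 1*1)/1 + 160) = 1/((1/2)*1*(-4 - 1) + 160) = 1/((1/2)*1*(-5) + 160) = 1/(-5/2 + 160) = 1/(315/2) = 2/315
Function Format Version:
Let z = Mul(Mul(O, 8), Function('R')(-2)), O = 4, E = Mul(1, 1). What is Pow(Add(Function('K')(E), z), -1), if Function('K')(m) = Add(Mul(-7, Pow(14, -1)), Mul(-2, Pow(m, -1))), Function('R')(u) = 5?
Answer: Rational(2, 315) ≈ 0.0063492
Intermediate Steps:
E = 1
z = 160 (z = Mul(Mul(4, 8), 5) = Mul(32, 5) = 160)
Function('K')(m) = Add(Rational(-1, 2), Mul(-2, Pow(m, -1))) (Function('K')(m) = Add(Mul(-7, Rational(1, 14)), Mul(-2, Pow(m, -1))) = Add(Rational(-1, 2), Mul(-2, Pow(m, -1))))
Pow(Add(Function('K')(E), z), -1) = Pow(Add(Mul(Rational(1, 2), Pow(1, -1), Add(-4, Mul(-1, 1))), 160), -1) = Pow(Add(Mul(Rational(1, 2), 1, Add(-4, -1)), 160), -1) = Pow(Add(Mul(Rational(1, 2), 1, -5), 160), -1) = Pow(Add(Rational(-5, 2), 160), -1) = Pow(Rational(315, 2), -1) = Rational(2, 315)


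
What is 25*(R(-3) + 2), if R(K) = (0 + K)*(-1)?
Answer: 125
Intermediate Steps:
R(K) = -K (R(K) = K*(-1) = -K)
25*(R(-3) + 2) = 25*(-1*(-3) + 2) = 25*(3 + 2) = 25*5 = 125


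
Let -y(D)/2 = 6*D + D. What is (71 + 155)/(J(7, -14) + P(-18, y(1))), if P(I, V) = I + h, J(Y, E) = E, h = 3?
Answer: -226/29 ≈ -7.7931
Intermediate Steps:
y(D) = -14*D (y(D) = -2*(6*D + D) = -14*D)
P(I, V) = 3 + I (P(I, V) = I + 3 = 3 + I)
(71 + 155)/(J(7, -14) + P(-18, y(1))) = (71 + 155)/(-14 + (3 - 18)) = 226/(-14 - 15) = 226/(-29) = 226*(-1/29) = -226/29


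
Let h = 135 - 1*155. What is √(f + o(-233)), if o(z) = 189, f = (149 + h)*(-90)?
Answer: 9*I*√141 ≈ 106.87*I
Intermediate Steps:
h = -20 (h = 135 - 155 = -20)
f = -11610 (f = (149 - 20)*(-90) = 129*(-90) = -11610)
√(f + o(-233)) = √(-11610 + 189) = √(-11421) = 9*I*√141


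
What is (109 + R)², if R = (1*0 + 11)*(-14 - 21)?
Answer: 76176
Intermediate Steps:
R = -385 (R = (0 + 11)*(-35) = 11*(-35) = -385)
(109 + R)² = (109 - 385)² = (-276)² = 76176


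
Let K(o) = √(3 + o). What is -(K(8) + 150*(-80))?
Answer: 12000 - √11 ≈ 11997.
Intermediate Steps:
-(K(8) + 150*(-80)) = -(√(3 + 8) + 150*(-80)) = -(√11 - 12000) = -(-12000 + √11) = 12000 - √11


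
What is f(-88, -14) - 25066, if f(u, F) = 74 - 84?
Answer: -25076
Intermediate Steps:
f(u, F) = -10
f(-88, -14) - 25066 = -10 - 25066 = -25076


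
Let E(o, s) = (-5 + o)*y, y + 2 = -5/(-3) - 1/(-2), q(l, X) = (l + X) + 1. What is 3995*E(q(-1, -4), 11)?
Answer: -11985/2 ≈ -5992.5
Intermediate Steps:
q(l, X) = 1 + X + l (q(l, X) = (X + l) + 1 = 1 + X + l)
y = ⅙ (y = -2 + (-5/(-3) - 1/(-2)) = -2 + (-5*(-⅓) - 1*(-½)) = -2 + (5/3 + ½) = -2 + 13/6 = ⅙ ≈ 0.16667)
E(o, s) = -⅚ + o/6 (E(o, s) = (-5 + o)*(⅙) = -⅚ + o/6)
3995*E(q(-1, -4), 11) = 3995*(-⅚ + (1 - 4 - 1)/6) = 3995*(-⅚ + (⅙)*(-4)) = 3995*(-⅚ - ⅔) = 3995*(-3/2) = -11985/2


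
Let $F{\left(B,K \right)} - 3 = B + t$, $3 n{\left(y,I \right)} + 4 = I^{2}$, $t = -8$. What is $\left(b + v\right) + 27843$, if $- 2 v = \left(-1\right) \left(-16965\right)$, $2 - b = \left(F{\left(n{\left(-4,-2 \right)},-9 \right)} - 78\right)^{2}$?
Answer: $\frac{24947}{2} \approx 12474.0$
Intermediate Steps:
$n{\left(y,I \right)} = - \frac{4}{3} + \frac{I^{2}}{3}$
$F{\left(B,K \right)} = -5 + B$ ($F{\left(B,K \right)} = 3 + \left(B - 8\right) = 3 + \left(-8 + B\right) = -5 + B$)
$b = -6887$ ($b = 2 - \left(\left(-5 - \left(\frac{4}{3} - \frac{\left(-2\right)^{2}}{3}\right)\right) - 78\right)^{2} = 2 - \left(\left(-5 + \left(- \frac{4}{3} + \frac{1}{3} \cdot 4\right)\right) - 78\right)^{2} = 2 - \left(\left(-5 + \left(- \frac{4}{3} + \frac{4}{3}\right)\right) - 78\right)^{2} = 2 - \left(\left(-5 + 0\right) - 78\right)^{2} = 2 - \left(-5 - 78\right)^{2} = 2 - \left(-83\right)^{2} = 2 - 6889 = -6887$)
$v = - \frac{16965}{2}$ ($v = - \frac{\left(-1\right) \left(-16965\right)}{2} = \left(- \frac{1}{2}\right) 16965 = - \frac{16965}{2} \approx -8482.5$)
$\left(b + v\right) + 27843 = \left(-6887 - \frac{16965}{2}\right) + 27843 = - \frac{30739}{2} + 27843 = \frac{24947}{2}$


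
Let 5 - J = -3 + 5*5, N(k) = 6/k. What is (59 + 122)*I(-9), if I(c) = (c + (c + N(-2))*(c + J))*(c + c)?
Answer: -987174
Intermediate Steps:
J = -17 (J = 5 - (-3 + 5*5) = 5 - (-3 + 25) = 5 - 1*22 = 5 - 22 = -17)
I(c) = 2*c*(c + (-17 + c)*(-3 + c)) (I(c) = (c + (c + 6/(-2))*(c - 17))*(c + c) = (c + (c + 6*(-1/2))*(-17 + c))*(2*c) = (c + (c - 3)*(-17 + c))*(2*c) = (c + (-3 + c)*(-17 + c))*(2*c) = (c + (-17 + c)*(-3 + c))*(2*c) = 2*c*(c + (-17 + c)*(-3 + c)))
(59 + 122)*I(-9) = (59 + 122)*(2*(-9)*(51 + (-9)**2 - 19*(-9))) = 181*(2*(-9)*(51 + 81 + 171)) = 181*(2*(-9)*303) = 181*(-5454) = -987174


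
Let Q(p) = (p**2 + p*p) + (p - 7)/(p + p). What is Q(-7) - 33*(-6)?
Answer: 297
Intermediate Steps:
Q(p) = 2*p**2 + (-7 + p)/(2*p) (Q(p) = (p**2 + p**2) + (-7 + p)/((2*p)) = 2*p**2 + (-7 + p)*(1/(2*p)) = 2*p**2 + (-7 + p)/(2*p))
Q(-7) - 33*(-6) = (1/2)*(-7 - 7 + 4*(-7)**3)/(-7) - 33*(-6) = (1/2)*(-1/7)*(-7 - 7 + 4*(-343)) + 198 = (1/2)*(-1/7)*(-7 - 7 - 1372) + 198 = (1/2)*(-1/7)*(-1386) + 198 = 99 + 198 = 297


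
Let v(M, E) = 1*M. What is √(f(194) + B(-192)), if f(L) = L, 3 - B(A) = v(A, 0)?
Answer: √389 ≈ 19.723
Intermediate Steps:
v(M, E) = M
B(A) = 3 - A
√(f(194) + B(-192)) = √(194 + (3 - 1*(-192))) = √(194 + (3 + 192)) = √(194 + 195) = √389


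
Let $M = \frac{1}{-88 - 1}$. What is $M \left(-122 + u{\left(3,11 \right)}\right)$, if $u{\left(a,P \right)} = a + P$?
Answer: $\frac{108}{89} \approx 1.2135$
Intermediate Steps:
$u{\left(a,P \right)} = P + a$
$M = - \frac{1}{89}$ ($M = \frac{1}{-89} = - \frac{1}{89} \approx -0.011236$)
$M \left(-122 + u{\left(3,11 \right)}\right) = - \frac{-122 + \left(11 + 3\right)}{89} = - \frac{-122 + 14}{89} = \left(- \frac{1}{89}\right) \left(-108\right) = \frac{108}{89}$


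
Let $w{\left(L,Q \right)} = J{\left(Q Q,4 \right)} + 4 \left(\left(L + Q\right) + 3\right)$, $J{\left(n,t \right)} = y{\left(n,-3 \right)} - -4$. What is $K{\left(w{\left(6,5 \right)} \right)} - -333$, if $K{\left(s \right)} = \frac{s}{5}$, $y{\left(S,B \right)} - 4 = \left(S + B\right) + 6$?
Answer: $\frac{1757}{5} \approx 351.4$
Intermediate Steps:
$y{\left(S,B \right)} = 10 + B + S$ ($y{\left(S,B \right)} = 4 + \left(\left(S + B\right) + 6\right) = 4 + \left(\left(B + S\right) + 6\right) = 4 + \left(6 + B + S\right) = 10 + B + S$)
$J{\left(n,t \right)} = 11 + n$ ($J{\left(n,t \right)} = \left(10 - 3 + n\right) - -4 = \left(7 + n\right) + 4 = 11 + n$)
$w{\left(L,Q \right)} = 23 + Q^{2} + 4 L + 4 Q$ ($w{\left(L,Q \right)} = \left(11 + Q Q\right) + 4 \left(\left(L + Q\right) + 3\right) = \left(11 + Q^{2}\right) + 4 \left(3 + L + Q\right) = \left(11 + Q^{2}\right) + \left(12 + 4 L + 4 Q\right) = 23 + Q^{2} + 4 L + 4 Q$)
$K{\left(s \right)} = \frac{s}{5}$ ($K{\left(s \right)} = s \frac{1}{5} = \frac{s}{5}$)
$K{\left(w{\left(6,5 \right)} \right)} - -333 = \frac{23 + 5^{2} + 4 \cdot 6 + 4 \cdot 5}{5} - -333 = \frac{23 + 25 + 24 + 20}{5} + 333 = \frac{1}{5} \cdot 92 + 333 = \frac{92}{5} + 333 = \frac{1757}{5}$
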